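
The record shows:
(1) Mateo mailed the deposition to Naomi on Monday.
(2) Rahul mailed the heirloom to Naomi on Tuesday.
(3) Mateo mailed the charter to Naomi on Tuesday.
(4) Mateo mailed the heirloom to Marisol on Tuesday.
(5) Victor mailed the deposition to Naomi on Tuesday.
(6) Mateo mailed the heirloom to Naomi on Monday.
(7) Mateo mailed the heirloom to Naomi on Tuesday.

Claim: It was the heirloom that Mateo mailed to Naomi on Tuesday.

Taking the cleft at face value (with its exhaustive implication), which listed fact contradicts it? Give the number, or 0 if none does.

3

The cleft puts "the heirloom" in focus and presupposes the open proposition with Mateo as agent and Naomi as recipient and on Tuesday as setting.
Exhaustivity: the heirloom is the only thing satisfying that background.
Fact (3) shares the background but with thing = the charter; exhaustivity is violated.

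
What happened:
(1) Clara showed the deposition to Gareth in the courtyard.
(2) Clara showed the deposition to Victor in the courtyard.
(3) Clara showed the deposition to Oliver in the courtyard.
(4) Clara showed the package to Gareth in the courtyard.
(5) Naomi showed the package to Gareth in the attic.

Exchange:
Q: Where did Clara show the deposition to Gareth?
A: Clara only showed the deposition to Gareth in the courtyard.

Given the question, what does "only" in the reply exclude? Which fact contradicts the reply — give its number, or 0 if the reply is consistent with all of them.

0

The question "Where did ...?" targets the setting, so in the reply the focus falls on "in the courtyard".
So "only" ranges over settings; the rest (agent = Clara, thing = the deposition, recipient = Gareth) is presupposed.
No fact keeps agent = Clara, thing = the deposition, recipient = Gareth while changing the setting; every other fact differs on something backgrounded. The reply stands.
(Fact (4) would refute a reading with focus on the thing — but that is not what the question asks.)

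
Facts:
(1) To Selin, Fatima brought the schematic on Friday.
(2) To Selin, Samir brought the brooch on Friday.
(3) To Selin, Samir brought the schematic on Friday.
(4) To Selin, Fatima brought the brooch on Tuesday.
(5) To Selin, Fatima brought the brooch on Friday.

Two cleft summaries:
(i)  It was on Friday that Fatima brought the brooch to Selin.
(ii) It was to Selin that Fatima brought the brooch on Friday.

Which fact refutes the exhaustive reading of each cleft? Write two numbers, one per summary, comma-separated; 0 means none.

4, 0

Summary (i) focuses "on Friday" (the setting); background same agent, thing, recipient (Fatima / the brooch / Selin). Fact (4) matches that background with setting = on Tuesday — refutes (i).
Summary (ii) focuses "Selin" (the recipient); background same agent, thing, setting (Fatima / the brooch / on Friday). No fact matches that background with a different recipient, so 0.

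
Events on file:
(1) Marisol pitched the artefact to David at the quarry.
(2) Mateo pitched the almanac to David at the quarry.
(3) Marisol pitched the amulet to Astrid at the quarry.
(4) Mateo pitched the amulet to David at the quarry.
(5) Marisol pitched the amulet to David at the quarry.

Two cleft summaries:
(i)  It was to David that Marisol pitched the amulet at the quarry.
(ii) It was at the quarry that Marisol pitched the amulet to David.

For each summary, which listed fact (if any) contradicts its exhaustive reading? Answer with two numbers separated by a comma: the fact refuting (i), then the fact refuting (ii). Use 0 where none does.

3, 0

Summary (i) focuses "David" (the recipient); background Marisol as agent and the amulet as thing and at the quarry as setting. Fact (3) matches that background with recipient = Astrid — refutes (i).
Summary (ii) focuses "at the quarry" (the setting); background Marisol as agent and the amulet as thing and David as recipient. No fact matches that background with a different setting, so 0.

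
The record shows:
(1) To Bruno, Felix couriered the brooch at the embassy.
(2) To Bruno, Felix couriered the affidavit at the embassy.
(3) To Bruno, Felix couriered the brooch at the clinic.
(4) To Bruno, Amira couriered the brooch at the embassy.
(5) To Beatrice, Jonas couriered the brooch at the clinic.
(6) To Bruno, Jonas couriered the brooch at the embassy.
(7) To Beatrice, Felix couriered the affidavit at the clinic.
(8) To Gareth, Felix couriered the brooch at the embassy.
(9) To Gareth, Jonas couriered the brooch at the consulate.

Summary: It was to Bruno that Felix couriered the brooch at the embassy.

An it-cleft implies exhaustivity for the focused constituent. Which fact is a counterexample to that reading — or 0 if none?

8

Focus of the cleft: "Bruno" (the recipient). Presupposed background: same agent, thing, setting (Felix / the brooch / at the embassy).
Exhaustivity: Bruno is the only recipient satisfying that background.
But fact (8) also has same agent, thing, setting (Felix / the brooch / at the embassy), with recipient = Gareth — so the exhaustive reading fails.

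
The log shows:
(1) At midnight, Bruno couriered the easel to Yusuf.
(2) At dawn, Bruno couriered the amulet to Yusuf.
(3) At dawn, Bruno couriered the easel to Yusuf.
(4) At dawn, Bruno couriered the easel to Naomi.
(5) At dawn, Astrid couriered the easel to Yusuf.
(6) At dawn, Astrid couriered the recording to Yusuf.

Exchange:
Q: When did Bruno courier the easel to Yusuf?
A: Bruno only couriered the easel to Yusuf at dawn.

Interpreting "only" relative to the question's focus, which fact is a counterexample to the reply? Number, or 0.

Answering "When did ...?" puts focus on the setting — here, "at dawn".
"Only" then excludes alternative settings while the background — Bruno as agent and the easel as thing and Yusuf as recipient — is held fixed.
Fact (1) keeps Bruno as agent and the easel as thing and Yusuf as recipient but has setting = at midnight; that refutes the reply.
(Fact (4) would refute a reading with focus on the recipient — but that is not what the question asks.)

1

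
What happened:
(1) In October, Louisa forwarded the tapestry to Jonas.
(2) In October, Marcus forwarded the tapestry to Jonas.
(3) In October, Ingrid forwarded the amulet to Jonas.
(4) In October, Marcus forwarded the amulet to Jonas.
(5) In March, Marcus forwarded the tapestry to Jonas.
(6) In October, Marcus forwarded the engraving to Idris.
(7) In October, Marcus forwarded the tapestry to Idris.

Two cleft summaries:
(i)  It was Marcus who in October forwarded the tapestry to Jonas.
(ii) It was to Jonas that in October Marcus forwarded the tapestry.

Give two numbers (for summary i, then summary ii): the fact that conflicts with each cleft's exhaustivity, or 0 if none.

(i): focus "Marcus". Looking for the tapestry as thing and Jonas as recipient and in October as setting with some other agent — fact (1) has Louisa there. Refuted.
(ii): focus "Jonas". Looking for Marcus as agent and the tapestry as thing and in October as setting with some other recipient — fact (7) has Idris there. Refuted.

1, 7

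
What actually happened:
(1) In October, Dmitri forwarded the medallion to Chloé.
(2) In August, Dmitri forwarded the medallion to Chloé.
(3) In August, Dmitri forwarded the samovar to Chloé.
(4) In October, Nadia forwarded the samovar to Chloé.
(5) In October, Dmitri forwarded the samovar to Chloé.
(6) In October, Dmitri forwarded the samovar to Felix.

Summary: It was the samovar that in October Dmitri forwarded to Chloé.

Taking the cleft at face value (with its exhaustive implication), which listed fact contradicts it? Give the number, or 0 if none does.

Focus of the cleft: "the samovar" (the thing). Presupposed background: Dmitri as agent and Chloé as recipient and in October as setting.
The exhaustive reading says no other thing fits that background.
Fact (1) shares the background but with thing = the medallion; exhaustivity is violated.

1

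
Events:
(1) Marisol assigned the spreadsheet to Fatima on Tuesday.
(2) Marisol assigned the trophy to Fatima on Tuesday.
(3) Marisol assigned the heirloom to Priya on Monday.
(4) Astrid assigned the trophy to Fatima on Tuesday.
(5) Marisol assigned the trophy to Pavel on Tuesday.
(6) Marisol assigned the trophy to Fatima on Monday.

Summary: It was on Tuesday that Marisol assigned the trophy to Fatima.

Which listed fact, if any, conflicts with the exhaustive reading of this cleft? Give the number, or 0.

Focus of the cleft: "on Tuesday" (the setting). Presupposed background: agent = Marisol, thing = the trophy, recipient = Fatima.
Exhaustivity: on Tuesday is the only setting satisfying that background.
But fact (6) also has agent = Marisol, thing = the trophy, recipient = Fatima, with setting = on Monday — so the exhaustive reading fails.

6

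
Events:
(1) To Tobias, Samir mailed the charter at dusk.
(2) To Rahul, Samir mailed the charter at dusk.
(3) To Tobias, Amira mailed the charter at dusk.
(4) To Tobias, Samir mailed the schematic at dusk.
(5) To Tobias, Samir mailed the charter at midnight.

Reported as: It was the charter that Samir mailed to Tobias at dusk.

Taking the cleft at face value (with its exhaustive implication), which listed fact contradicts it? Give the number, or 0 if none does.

4

The cleft puts "the charter" in focus and presupposes the open proposition with agent = Samir, recipient = Tobias, setting = at dusk.
The exhaustive reading says no other thing fits that background.
But fact (4) also has agent = Samir, recipient = Tobias, setting = at dusk, with thing = the schematic — so the exhaustive reading fails.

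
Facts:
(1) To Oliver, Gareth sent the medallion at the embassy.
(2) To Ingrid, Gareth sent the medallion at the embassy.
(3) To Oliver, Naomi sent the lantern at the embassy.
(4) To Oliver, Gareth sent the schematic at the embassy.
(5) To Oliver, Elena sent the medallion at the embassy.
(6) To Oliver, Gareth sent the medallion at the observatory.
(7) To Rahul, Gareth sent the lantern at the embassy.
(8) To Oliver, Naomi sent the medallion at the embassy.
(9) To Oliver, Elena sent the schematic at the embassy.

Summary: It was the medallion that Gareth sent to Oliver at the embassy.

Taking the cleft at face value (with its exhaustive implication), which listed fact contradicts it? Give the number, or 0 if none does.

Focus of the cleft: "the medallion" (the thing). Presupposed background: agent = Gareth, recipient = Oliver, setting = at the embassy.
Exhaustivity: the medallion is the only thing satisfying that background.
Fact (4) shares the background but with thing = the schematic; exhaustivity is violated.

4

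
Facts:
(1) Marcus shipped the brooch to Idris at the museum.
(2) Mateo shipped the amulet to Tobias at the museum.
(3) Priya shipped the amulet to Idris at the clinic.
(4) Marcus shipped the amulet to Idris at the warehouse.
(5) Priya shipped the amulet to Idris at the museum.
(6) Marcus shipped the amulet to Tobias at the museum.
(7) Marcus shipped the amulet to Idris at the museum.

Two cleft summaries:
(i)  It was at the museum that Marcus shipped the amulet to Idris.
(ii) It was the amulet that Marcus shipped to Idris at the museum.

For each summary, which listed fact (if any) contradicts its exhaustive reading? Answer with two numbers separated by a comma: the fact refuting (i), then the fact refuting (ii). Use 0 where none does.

4, 1

(i): focus "at the museum". Looking for agent = Marcus, thing = the amulet, recipient = Idris with some other setting — fact (4) has at the warehouse there. Refuted.
(ii): focus "the amulet". Looking for agent = Marcus, recipient = Idris, setting = at the museum with some other thing — fact (1) has the brooch there. Refuted.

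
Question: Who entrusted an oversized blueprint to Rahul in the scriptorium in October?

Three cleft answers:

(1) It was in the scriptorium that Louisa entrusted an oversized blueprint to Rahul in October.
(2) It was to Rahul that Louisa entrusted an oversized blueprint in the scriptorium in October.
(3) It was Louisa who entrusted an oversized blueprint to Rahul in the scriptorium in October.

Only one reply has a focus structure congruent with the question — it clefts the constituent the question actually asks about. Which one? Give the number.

3

The question word "who" targets the subject (agent).
Option (1) clefts "in the scriptorium" — the location, not what was asked.
Option (2) clefts "to Rahul" — the recipient, not what was asked.
Option (3) clefts "Louisa" — that matches what the question asks about.
So the congruent reply is (3).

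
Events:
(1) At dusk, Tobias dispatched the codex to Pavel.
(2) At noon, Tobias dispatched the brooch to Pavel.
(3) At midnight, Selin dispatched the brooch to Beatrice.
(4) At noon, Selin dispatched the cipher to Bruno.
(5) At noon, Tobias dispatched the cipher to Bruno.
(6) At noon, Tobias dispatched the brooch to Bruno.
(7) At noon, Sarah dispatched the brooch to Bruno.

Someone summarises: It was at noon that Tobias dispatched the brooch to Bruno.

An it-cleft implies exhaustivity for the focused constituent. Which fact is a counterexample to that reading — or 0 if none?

0

Focus of the cleft: "at noon" (the setting). Presupposed background: same agent, thing, recipient (Tobias / the brooch / Bruno).
The exhaustive reading says no other setting fits that background.
No listed fact matches the background with a different setting. Exhaustivity holds.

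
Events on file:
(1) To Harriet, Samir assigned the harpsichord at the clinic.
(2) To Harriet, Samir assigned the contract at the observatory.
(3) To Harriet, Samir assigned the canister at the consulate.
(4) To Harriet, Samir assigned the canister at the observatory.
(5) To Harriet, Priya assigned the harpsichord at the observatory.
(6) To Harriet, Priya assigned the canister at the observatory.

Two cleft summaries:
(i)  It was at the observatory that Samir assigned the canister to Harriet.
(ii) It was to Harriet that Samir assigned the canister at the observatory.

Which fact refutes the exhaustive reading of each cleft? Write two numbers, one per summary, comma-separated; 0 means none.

3, 0

Summary (i) focuses "at the observatory" (the setting); background Samir as agent and the canister as thing and Harriet as recipient. Fact (3) matches that background with setting = at the consulate — refutes (i).
Summary (ii) focuses "Harriet" (the recipient); background Samir as agent and the canister as thing and at the observatory as setting. No fact matches that background with a different recipient, so 0.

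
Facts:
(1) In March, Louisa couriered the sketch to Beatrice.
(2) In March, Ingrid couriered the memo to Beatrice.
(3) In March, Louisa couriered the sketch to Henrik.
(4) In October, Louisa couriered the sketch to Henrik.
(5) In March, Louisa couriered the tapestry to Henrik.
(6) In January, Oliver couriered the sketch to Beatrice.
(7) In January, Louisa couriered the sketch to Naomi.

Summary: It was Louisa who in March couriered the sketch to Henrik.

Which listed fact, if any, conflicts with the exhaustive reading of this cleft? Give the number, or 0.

Focus of the cleft: "Louisa" (the agent). Presupposed background: the sketch as thing and Henrik as recipient and in March as setting.
The exhaustive reading says no other agent fits that background.
No listed fact matches the background with a different agent. Exhaustivity holds.

0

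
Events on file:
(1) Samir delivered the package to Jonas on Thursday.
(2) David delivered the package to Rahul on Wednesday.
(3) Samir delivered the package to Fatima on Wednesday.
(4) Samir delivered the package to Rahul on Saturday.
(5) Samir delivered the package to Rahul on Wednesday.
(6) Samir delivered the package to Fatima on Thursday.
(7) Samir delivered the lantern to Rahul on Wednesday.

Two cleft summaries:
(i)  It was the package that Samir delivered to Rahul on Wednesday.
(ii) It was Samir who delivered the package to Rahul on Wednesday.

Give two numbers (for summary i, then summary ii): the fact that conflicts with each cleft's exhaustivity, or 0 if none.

(i): focus "the package". Looking for Samir as agent and Rahul as recipient and on Wednesday as setting with some other thing — fact (7) has the lantern there. Refuted.
(ii): focus "Samir". Looking for the package as thing and Rahul as recipient and on Wednesday as setting with some other agent — fact (2) has David there. Refuted.

7, 2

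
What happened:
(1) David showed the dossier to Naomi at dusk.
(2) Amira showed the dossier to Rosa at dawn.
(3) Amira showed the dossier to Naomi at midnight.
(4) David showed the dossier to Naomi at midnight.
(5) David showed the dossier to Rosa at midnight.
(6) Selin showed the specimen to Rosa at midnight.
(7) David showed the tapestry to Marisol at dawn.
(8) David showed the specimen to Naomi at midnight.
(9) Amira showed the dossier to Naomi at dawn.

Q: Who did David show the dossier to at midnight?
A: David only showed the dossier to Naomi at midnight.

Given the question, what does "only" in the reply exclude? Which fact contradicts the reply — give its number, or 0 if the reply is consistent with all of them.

5

The question "Who did ... to ...?" targets the recipient, so in the reply the focus falls on "Naomi".
So "only" ranges over recipients; the rest (same agent, thing, setting (David / the dossier / at midnight)) is presupposed.
Fact (5) shares the background with a different recipient (Rosa) — counterexample.
(Fact (8) would refute a reading with focus on the thing — but that is not what the question asks.)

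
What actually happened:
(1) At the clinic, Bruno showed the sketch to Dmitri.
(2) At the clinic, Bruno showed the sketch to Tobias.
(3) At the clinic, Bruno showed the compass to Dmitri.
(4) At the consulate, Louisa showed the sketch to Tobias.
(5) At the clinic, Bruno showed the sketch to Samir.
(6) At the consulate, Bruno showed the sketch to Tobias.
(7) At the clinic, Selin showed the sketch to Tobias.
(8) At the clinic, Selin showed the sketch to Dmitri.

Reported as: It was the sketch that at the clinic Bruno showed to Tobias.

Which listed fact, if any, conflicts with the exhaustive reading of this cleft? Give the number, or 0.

Focus of the cleft: "the sketch" (the thing). Presupposed background: Bruno as agent and Tobias as recipient and at the clinic as setting.
Exhaustivity: the sketch is the only thing satisfying that background.
Every other fact differs from the presupposition on some backgrounded slot, so none challenges the exhaustivity.

0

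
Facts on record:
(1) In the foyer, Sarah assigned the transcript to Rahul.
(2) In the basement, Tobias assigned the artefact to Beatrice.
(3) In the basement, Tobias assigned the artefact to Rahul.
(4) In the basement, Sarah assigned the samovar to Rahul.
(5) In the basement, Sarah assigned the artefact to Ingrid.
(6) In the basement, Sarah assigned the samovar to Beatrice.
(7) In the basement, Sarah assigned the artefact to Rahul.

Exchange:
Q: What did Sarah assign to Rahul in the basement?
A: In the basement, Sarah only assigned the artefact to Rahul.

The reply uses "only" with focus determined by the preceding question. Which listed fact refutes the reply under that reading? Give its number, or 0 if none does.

4

The question "What did ...?" targets the thing, so in the reply the focus falls on "the artefact".
So "only" ranges over things; the rest (agent = Sarah, recipient = Rahul, setting = in the basement) is presupposed.
Fact (4) shares the background with a different thing (the samovar) — counterexample.
(Fact (5) would refute a reading with focus on the recipient — but that is not what the question asks.)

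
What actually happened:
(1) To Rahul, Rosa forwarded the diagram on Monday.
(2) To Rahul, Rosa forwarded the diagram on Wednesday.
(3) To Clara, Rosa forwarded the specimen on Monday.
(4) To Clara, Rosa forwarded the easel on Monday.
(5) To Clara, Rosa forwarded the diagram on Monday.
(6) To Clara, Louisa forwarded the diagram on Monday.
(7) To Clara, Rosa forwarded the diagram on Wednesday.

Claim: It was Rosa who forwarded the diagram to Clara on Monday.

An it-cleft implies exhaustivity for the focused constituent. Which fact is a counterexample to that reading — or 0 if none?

6

The cleft puts "Rosa" in focus and presupposes the open proposition with thing = the diagram, recipient = Clara, setting = on Monday.
Exhaustivity: Rosa is the only agent satisfying that background.
Fact (6) shares the background but with agent = Louisa; exhaustivity is violated.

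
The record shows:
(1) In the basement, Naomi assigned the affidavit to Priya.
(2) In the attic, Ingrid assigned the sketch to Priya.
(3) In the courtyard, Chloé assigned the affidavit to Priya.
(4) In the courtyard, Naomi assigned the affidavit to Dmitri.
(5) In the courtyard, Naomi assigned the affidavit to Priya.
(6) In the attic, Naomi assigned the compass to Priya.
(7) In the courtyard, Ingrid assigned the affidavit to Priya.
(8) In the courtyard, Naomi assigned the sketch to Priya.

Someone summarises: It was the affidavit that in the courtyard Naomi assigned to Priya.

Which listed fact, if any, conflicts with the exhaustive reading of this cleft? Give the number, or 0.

Focus of the cleft: "the affidavit" (the thing). Presupposed background: Naomi as agent and Priya as recipient and in the courtyard as setting.
The exhaustive reading says no other thing fits that background.
But fact (8) also has Naomi as agent and Priya as recipient and in the courtyard as setting, with thing = the sketch — so the exhaustive reading fails.

8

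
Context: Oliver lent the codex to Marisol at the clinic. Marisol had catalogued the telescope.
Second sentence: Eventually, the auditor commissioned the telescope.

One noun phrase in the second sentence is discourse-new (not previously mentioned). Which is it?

the auditor

"the telescope" in the second sentence is given — already mentioned in the context.
"the auditor" has no antecedent in the context; it is discourse-new.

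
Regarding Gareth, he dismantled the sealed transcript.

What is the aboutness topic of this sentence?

The construction explicitly marks "Gareth" as what the sentence is about — the topic.
The remainder of the clause is the comment (what is said about the topic).

Gareth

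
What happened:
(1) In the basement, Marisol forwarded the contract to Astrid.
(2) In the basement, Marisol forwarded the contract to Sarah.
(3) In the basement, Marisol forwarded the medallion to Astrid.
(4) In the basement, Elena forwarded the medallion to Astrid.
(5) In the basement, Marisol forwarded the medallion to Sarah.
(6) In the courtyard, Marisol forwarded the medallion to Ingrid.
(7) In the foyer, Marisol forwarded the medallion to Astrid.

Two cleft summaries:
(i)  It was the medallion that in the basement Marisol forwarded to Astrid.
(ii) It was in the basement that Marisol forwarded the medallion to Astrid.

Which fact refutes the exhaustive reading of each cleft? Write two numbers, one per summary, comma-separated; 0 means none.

Summary (i) focuses "the medallion" (the thing); background Marisol as agent and Astrid as recipient and in the basement as setting. Fact (1) matches that background with thing = the contract — refutes (i).
Summary (ii) focuses "in the basement" (the setting); background Marisol as agent and the medallion as thing and Astrid as recipient. Fact (7) matches that background with setting = in the foyer — refutes (ii).

1, 7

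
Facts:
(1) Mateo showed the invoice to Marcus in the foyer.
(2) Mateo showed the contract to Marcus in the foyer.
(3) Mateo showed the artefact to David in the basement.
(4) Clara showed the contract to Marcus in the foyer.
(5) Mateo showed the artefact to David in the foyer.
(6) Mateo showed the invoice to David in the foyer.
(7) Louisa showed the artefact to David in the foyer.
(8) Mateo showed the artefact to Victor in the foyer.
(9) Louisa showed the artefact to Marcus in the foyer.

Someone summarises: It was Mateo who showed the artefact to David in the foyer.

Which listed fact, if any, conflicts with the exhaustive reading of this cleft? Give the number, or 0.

Focus of the cleft: "Mateo" (the agent). Presupposed background: the artefact as thing and David as recipient and in the foyer as setting.
Exhaustivity: Mateo is the only agent satisfying that background.
But fact (7) also has the artefact as thing and David as recipient and in the foyer as setting, with agent = Louisa — so the exhaustive reading fails.

7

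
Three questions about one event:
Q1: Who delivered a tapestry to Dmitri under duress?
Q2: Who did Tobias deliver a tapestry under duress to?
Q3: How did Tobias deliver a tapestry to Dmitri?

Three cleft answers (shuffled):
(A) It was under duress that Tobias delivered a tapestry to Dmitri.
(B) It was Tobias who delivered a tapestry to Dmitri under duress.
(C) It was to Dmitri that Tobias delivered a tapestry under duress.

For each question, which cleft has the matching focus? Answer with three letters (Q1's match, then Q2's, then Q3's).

Q1 asks about the subject (agent); cleft (B) focuses "Tobias", which is the subject (agent) — so Q1 → B.
Q2 asks about the recipient; cleft (C) focuses "to Dmitri", which is the recipient — so Q2 → C.
Q3 asks about the manner; cleft (A) focuses "under duress", which is the manner — so Q3 → A.
Mapping: Q1→B, Q2→C, Q3→A.

BCA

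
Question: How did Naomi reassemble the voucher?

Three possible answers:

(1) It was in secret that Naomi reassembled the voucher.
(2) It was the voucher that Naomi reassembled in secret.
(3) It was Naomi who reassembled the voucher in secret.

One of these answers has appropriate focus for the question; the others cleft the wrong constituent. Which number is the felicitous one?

1

The question word "how" targets the manner.
Option (1) clefts "in secret" — that matches what the question asks about.
Option (2) clefts "the voucher" — the direct object, not what was asked.
Option (3) clefts "Naomi" — the subject (agent), not what was asked.
So the congruent reply is (1).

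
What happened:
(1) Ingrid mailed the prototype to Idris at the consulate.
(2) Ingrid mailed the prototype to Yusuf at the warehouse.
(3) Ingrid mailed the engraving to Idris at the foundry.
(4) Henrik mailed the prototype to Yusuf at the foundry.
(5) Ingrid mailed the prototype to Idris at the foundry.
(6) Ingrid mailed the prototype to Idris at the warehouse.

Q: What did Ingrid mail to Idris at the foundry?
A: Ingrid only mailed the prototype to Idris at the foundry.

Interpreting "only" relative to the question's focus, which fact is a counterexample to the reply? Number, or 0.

3

The question "What did ...?" targets the thing, so in the reply the focus falls on "the prototype".
So "only" ranges over things; the rest (same agent, recipient, setting (Ingrid / Idris / at the foundry)) is presupposed.
Fact (3) keeps same agent, recipient, setting (Ingrid / Idris / at the foundry) but has thing = the engraving; that refutes the reply.
(Fact (1) would refute a reading with focus on the setting — but that is not what the question asks.)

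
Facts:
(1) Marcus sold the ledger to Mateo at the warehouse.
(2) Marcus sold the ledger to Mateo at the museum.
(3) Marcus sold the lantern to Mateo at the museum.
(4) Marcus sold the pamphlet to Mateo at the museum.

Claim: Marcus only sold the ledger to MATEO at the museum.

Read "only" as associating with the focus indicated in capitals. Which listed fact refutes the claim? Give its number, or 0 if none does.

0

Focus (in capitals) is "Mateo" — the recipient. "Only" excludes alternative recipients while holding fixed agent = Marcus, thing = the ledger, setting = at the museum.
No fact matches agent = Marcus, thing = the ledger, setting = at the museum with a different recipient — every other fact differs on at least one backgrounded slot. So no fact refutes it.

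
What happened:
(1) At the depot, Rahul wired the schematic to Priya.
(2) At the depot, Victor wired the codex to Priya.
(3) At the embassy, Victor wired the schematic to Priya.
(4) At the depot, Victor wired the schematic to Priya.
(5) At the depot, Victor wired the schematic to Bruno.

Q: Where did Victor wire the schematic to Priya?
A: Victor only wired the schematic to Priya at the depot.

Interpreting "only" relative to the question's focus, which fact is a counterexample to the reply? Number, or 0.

Answering "Where did ...?" puts focus on the setting — here, "at the depot".
So "only" ranges over settings; the rest (same agent, thing, recipient (Victor / the schematic / Priya)) is presupposed.
Fact (3) shares the background with a different setting (at the embassy) — counterexample.
(Fact (5) would refute a reading with focus on the recipient — but that is not what the question asks.)

3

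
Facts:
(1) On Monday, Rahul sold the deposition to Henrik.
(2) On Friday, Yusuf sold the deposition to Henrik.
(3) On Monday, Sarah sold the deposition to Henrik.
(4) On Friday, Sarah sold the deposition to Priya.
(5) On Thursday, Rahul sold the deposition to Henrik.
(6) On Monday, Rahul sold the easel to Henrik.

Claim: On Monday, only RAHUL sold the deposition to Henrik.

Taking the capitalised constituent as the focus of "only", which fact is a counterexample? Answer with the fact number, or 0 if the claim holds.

3

Focus (in capitals) is "Rahul" — the agent. "Only" excludes alternative agents while holding fixed thing = the deposition, recipient = Henrik, setting = on Monday.
Fact (3) shares the background but differs in agent (Sarah) — a counterexample.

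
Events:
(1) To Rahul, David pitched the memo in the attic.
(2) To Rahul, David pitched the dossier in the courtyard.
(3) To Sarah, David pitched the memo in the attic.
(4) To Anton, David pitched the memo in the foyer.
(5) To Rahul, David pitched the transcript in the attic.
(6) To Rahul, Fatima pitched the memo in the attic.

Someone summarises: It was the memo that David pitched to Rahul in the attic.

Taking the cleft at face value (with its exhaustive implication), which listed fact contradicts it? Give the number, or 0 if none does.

The cleft puts "the memo" in focus and presupposes the open proposition with same agent, recipient, setting (David / Rahul / in the attic).
The exhaustive reading says no other thing fits that background.
But fact (5) also has same agent, recipient, setting (David / Rahul / in the attic), with thing = the transcript — so the exhaustive reading fails.

5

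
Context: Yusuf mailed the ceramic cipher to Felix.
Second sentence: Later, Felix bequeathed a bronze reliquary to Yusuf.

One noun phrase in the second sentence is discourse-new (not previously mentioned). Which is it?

a bronze reliquary

"Felix" and "Yusuf" in the second sentence are given — already mentioned in the context.
"a bronze reliquary" has no antecedent in the context; it is discourse-new (the indefinite article also signals a new referent).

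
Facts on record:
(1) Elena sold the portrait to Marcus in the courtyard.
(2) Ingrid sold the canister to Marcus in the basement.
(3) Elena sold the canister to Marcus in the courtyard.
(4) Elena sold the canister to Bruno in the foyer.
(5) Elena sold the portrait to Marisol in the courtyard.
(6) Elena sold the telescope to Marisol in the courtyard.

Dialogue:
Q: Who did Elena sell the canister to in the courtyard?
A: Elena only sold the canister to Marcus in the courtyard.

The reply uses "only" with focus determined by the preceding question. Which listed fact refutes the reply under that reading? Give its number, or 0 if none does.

0

The question "Who did ... to ...?" targets the recipient, so in the reply the focus falls on "Marcus".
So "only" ranges over recipients; the rest (same agent, thing, setting (Elena / the canister / in the courtyard)) is presupposed.
No fact keeps same agent, thing, setting (Elena / the canister / in the courtyard) while changing the recipient; every other fact differs on something backgrounded. The reply stands.
(Fact (1) would refute a reading with focus on the thing — but that is not what the question asks.)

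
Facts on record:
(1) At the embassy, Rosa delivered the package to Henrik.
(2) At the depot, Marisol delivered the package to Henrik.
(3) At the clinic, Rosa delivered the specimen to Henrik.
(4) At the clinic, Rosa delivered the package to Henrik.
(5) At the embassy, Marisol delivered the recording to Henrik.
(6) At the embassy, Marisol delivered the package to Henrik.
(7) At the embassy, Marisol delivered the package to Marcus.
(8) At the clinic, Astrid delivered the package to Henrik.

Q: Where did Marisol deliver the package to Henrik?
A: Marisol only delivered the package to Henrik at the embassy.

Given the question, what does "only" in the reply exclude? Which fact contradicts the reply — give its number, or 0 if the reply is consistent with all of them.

2

The question "Where did ...?" targets the setting, so in the reply the focus falls on "at the embassy".
So "only" ranges over settings; the rest (agent = Marisol, thing = the package, recipient = Henrik) is presupposed.
Fact (2) keeps agent = Marisol, thing = the package, recipient = Henrik but has setting = at the depot; that refutes the reply.
(Fact (7) would refute a reading with focus on the recipient — but that is not what the question asks.)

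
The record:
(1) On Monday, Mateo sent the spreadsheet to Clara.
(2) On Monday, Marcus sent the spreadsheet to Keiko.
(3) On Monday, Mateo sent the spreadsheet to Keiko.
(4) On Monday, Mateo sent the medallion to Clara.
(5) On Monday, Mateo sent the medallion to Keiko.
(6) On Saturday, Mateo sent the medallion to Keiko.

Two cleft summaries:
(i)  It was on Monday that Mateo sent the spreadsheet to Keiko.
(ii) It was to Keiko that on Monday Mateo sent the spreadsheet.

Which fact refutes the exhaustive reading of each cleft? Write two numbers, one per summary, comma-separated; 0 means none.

0, 1

(i): focus "on Monday". No fact shares Mateo as agent and the spreadsheet as thing and Keiko as recipient with a different setting. 0.
(ii): focus "Keiko". Looking for Mateo as agent and the spreadsheet as thing and on Monday as setting with some other recipient — fact (1) has Clara there. Refuted.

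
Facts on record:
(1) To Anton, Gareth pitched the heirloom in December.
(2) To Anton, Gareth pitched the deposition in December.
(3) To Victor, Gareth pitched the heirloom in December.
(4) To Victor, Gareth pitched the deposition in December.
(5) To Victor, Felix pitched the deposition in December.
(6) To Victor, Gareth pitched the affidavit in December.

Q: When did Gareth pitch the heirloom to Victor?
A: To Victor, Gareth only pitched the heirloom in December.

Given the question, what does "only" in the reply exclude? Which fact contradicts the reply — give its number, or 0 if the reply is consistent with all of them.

Answering "When did ...?" puts focus on the setting — here, "in December".
"Only" then excludes alternative settings while the background — same agent, thing, recipient (Gareth / the heirloom / Victor) — is held fixed.
No listed fact shares that background with another setting. Nothing contradicts the reply.
(Fact (1) would refute a reading with focus on the recipient — but that is not what the question asks.)

0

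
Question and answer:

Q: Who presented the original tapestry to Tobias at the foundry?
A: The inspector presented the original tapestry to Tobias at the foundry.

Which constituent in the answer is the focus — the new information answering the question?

The wh-word "who" asks about the subject (agent).
In the answer, "the original tapestry", "to Tobias" and "at the foundry" are given — repeated from the question.
The constituent filling the subject (agent) gap is "the inspector"; that is the focus and would carry nuclear stress.

the inspector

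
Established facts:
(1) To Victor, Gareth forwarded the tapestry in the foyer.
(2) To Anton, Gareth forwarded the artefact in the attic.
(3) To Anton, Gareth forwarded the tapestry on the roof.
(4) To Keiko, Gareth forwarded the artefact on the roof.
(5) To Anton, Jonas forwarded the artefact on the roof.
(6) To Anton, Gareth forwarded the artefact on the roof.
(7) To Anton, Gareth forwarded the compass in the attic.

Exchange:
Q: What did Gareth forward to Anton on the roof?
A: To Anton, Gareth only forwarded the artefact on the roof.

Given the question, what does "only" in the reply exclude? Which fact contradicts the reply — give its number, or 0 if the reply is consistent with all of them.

3

Answering "What did ...?" puts focus on the thing — here, "the artefact".
"Only" then excludes alternative things while the background — same agent, recipient, setting (Gareth / Anton / on the roof) — is held fixed.
Fact (3) shares the background with a different thing (the tapestry) — counterexample.
(Fact (2) would refute a reading with focus on the setting — but that is not what the question asks.)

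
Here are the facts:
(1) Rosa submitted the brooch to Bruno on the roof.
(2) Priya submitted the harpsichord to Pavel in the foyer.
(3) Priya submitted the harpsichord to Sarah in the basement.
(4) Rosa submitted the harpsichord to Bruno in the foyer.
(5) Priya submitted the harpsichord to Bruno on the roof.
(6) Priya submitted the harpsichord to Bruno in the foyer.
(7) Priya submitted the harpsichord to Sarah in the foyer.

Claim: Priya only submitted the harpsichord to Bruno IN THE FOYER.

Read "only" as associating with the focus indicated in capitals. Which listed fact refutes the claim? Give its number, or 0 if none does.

5

The capitals mark "in the foyer" as focus. So "only" rules out other settings, with the rest (agent = Priya, thing = the harpsichord, recipient = Bruno) as background.
Fact (5) matches on agent = Priya, thing = the harpsichord, recipient = Bruno, but has setting = on the roof instead. That refutes the claim.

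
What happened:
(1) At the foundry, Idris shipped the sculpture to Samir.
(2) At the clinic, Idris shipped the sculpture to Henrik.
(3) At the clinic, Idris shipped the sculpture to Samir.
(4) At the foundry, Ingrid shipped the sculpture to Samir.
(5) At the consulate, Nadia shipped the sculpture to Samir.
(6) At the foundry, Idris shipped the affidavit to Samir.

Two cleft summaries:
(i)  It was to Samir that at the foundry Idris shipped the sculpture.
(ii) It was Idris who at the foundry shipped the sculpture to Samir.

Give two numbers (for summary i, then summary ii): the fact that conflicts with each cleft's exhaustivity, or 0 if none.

(i): focus "Samir". No fact shares Idris as agent and the sculpture as thing and at the foundry as setting with a different recipient. 0.
(ii): focus "Idris". Looking for the sculpture as thing and Samir as recipient and at the foundry as setting with some other agent — fact (4) has Ingrid there. Refuted.

0, 4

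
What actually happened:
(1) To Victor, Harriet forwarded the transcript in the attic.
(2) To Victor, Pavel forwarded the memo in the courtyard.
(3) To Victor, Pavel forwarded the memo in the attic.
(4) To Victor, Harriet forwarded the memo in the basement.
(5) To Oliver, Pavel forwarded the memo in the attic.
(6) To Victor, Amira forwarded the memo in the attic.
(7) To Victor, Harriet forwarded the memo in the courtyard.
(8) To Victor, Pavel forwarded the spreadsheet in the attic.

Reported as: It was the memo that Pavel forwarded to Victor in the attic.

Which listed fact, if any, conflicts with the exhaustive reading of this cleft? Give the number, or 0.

8

The cleft puts "the memo" in focus and presupposes the open proposition with agent = Pavel, recipient = Victor, setting = in the attic.
Exhaustivity: the memo is the only thing satisfying that background.
Fact (8) shares the background but with thing = the spreadsheet; exhaustivity is violated.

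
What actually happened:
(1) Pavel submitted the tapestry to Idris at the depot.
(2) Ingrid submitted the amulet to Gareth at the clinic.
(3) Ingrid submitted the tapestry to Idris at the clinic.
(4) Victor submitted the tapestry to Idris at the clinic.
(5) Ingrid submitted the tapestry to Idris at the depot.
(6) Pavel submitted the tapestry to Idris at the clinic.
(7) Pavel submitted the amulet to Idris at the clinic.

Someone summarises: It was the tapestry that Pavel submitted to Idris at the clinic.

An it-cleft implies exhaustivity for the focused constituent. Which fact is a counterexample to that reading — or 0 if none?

Focus of the cleft: "the tapestry" (the thing). Presupposed background: Pavel as agent and Idris as recipient and at the clinic as setting.
Exhaustivity: the tapestry is the only thing satisfying that background.
Fact (7) shares the background but with thing = the amulet; exhaustivity is violated.

7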